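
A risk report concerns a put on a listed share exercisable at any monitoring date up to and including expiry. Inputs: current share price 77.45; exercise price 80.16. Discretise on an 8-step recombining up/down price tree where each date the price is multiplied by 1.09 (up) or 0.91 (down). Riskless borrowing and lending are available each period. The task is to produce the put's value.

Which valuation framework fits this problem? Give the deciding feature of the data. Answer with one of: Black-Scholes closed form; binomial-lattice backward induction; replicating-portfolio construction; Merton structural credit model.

Key observation: with exercise allowed before expiry on a discrete up/down model (8 steps from spot 77.45), the strike-80.16 put's value must be rolled back through the tree testing early exercise at each node.

framework: binomial-lattice backward induction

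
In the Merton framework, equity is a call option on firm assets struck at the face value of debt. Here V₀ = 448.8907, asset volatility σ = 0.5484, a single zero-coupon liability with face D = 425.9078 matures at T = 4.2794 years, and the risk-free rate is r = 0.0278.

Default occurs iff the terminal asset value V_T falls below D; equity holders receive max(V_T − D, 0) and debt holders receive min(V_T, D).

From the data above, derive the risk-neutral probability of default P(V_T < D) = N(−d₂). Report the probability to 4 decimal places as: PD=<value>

Work the structural quantities from V₀ = 448.8907 against face 425.9078:
d₁ = [ln(V₀/D) + (r + σ²/2)T] / (σ√T)
   = [ln(448.8907/425.9078) + (0.0278 + 0.5·0.5484²)·4.2794] / (0.5484·√4.2794)
   = [0.052557 + 0.762466] / 1.134459 = 0.718424
d₂ = d₁ − σ√T = 0.718424 − 1.134459 = -0.416035
risk-neutral PD = N(−d₂) = N(0.416035) = 0.661308

PD=0.6613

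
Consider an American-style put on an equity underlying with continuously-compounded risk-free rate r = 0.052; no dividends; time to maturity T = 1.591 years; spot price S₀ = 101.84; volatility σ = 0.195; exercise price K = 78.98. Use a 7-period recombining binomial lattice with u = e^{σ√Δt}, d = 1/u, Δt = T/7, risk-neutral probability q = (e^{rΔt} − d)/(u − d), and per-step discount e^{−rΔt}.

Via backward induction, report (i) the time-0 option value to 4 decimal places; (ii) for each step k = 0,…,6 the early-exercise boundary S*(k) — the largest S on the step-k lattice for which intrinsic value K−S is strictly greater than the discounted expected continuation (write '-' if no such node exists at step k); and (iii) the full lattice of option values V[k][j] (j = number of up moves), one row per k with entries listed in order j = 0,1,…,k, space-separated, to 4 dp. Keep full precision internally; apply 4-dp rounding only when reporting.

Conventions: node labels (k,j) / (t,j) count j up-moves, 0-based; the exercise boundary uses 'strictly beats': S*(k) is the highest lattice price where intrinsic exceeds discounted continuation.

price = 0.8998
boundary = - - - - - 63.9804 70.2136
tree:
0.8998
1.6664 0.2682
3.0267 0.5472 0.0371
5.3618 1.1090 0.0818 0.0000
9.1853 2.2308 0.1802 0.0000 0.0000
14.9996 4.4469 0.3969 0.0000 0.0000 0.0000
20.6795 8.7664 0.8743 0.0000 0.0000 0.0000 0.0000
25.8551 14.9996 1.9259 0.0000 0.0000 0.0000 0.0000 0.0000

Δt=0.22729  u=1.09742  d=0.91123  q=0.54063  discount=0.98825
step 7 (expiry): payoffs max(K−S,0) = 25.8551 14.9996 1.9259 0.0000 0.0000 0.0000 0.0000 0.0000
step 6: (k=6,j=0): S=58.3005, K−S=20.6795, hold=19.7515 ⇒ V=20.6795 exercise | (k=6,j=1): S=70.2136, K−S=8.7664, hold=7.8384 ⇒ V=8.7664 exercise | (k=6,j=2): S=84.5609, K−S=0.0000, hold=0.8743 ⇒ V=0.8743 continue | (k=6,j=3): S=101.8400, K−S=0.0000, hold=0.0000 ⇒ V=0.0000 continue | (k=6,j=4): S=122.6498, K−S=0.0000, hold=0.0000 ⇒ V=0.0000 continue | (k=6,j=5): S=147.7119, K−S=0.0000, hold=0.0000 ⇒ V=0.0000 continue | (k=6,j=6): S=177.8952, K−S=0.0000, hold=0.0000 ⇒ V=0.0000 continue  boundary S*=70.2136
step 5: (k=5,j=0): S=63.9804, K−S=14.9996, hold=14.0716 ⇒ V=14.9996 exercise | (k=5,j=1): S=77.0541, K−S=1.9259, hold=4.4469 ⇒ V=4.4469 continue | (k=5,j=2): S=92.7992, K−S=0.0000, hold=0.3969 ⇒ V=0.3969 continue | (k=5,j=3): S=111.7616, K−S=0.0000, hold=0.0000 ⇒ V=0.0000 continue | (k=5,j=4): S=134.5988, K−S=0.0000, hold=0.0000 ⇒ V=0.0000 continue | (k=5,j=5): S=162.1026, K−S=0.0000, hold=0.0000 ⇒ V=0.0000 continue  boundary S*=63.9804
step 4: (k=4,j=0): S=70.2136, K−S=8.7664, hold=9.1853 ⇒ V=9.1853 continue | (k=4,j=1): S=84.5609, K−S=0.0000, hold=2.2308 ⇒ V=2.2308 continue | (k=4,j=2): S=101.8400, K−S=0.0000, hold=0.1802 ⇒ V=0.1802 continue | (k=4,j=3): S=122.6498, K−S=0.0000, hold=0.0000 ⇒ V=0.0000 continue | (k=4,j=4): S=147.7119, K−S=0.0000, hold=0.0000 ⇒ V=0.0000 continue  boundary S*=-
step 3: (k=3,j=0): S=77.0541, K−S=1.9259, hold=5.3618 ⇒ V=5.3618 continue | (k=3,j=1): S=92.7992, K−S=0.0000, hold=1.1090 ⇒ V=1.1090 continue | (k=3,j=2): S=111.7616, K−S=0.0000, hold=0.0818 ⇒ V=0.0818 continue | (k=3,j=3): S=134.5988, K−S=0.0000, hold=0.0000 ⇒ V=0.0000 continue  boundary S*=-
step 2: (k=2,j=0): S=84.5609, K−S=0.0000, hold=3.0267 ⇒ V=3.0267 continue | (k=2,j=1): S=101.8400, K−S=0.0000, hold=0.5472 ⇒ V=0.5472 continue | (k=2,j=2): S=122.6498, K−S=0.0000, hold=0.0371 ⇒ V=0.0371 continue  boundary S*=-
step 1: (k=1,j=0): S=92.7992, K−S=0.0000, hold=1.6664 ⇒ V=1.6664 continue | (k=1,j=1): S=111.7616, K−S=0.0000, hold=0.2682 ⇒ V=0.2682 continue  boundary S*=-
step 0: (k=0,j=0): S=101.8400, K−S=0.0000, hold=0.8998 ⇒ V=0.8998 continue  boundary S*=-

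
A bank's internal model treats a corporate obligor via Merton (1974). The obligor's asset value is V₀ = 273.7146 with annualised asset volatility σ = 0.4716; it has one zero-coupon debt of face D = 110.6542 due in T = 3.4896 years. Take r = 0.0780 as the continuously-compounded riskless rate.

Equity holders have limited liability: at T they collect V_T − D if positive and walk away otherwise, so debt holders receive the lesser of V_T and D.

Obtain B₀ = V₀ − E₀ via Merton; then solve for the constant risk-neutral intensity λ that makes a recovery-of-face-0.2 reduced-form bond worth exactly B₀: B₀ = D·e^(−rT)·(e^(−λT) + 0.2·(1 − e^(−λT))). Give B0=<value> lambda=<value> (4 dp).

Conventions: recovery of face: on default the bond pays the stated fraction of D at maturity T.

B0=79.0255 lambda=0.0233

With assets at 273.7146 and a single debt payment of 110.6542 at 3.4896 years:
d₁ = [ln(V₀/D) + (r + σ²/2)T] / (σ√T)
   = [ln(273.7146/110.6542) + (0.0780 + 0.5·0.4716²)·3.4896] / (0.4716·√3.4896)
   = [0.905676 + 0.660244] / 0.880971 = 1.777493
d₂ = d₁ − σ√T = 1.777493 − 0.880971 = 0.896522
N(d₁) = 0.962256,  N(d₂) = 0.815013,  e^(−rT) = 0.761710
E₀ = V₀·N(d₁) − D·e^(−rT)·N(d₂)
   = 273.7146·0.962256 − 110.6542·0.761710·0.815013 = 194.689073
B₀ = V₀ − E₀ = 273.7146 − 194.689073 = 79.025527
e^(−λT) = (B₀·e^(rT)/D − 0.2)/(1 − 0.2) = (79.0255·1.312835/110.6542 − 0.2)/0.8 = 0.92197799
λ = −ln(0.92197799)/3.4896 = 0.023279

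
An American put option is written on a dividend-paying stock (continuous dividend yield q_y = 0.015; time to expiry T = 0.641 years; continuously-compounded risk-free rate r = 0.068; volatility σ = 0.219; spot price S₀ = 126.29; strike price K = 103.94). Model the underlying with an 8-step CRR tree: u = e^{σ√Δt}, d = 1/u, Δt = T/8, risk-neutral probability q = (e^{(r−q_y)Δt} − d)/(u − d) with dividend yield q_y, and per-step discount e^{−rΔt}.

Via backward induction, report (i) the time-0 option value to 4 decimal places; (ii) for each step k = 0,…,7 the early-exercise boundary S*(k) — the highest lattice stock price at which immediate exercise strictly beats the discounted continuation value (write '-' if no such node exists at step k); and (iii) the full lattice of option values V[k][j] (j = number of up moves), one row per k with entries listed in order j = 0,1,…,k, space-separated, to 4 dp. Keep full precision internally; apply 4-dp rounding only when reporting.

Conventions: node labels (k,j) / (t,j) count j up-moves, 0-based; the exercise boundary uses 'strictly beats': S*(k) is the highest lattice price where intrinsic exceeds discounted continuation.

price = 0.9851
boundary = - - - - - - 87.0633 92.6312
tree:
0.9851
1.6960 0.3362
2.8617 0.6327 0.0647
4.7115 1.1762 0.1352 0.0000
7.5234 2.1532 0.2825 0.0000 0.0000
11.5555 3.8628 0.5902 0.0000 0.0000 0.0000
16.8767 6.7418 1.2333 0.0000 0.0000 0.0000 0.0000
22.1100 11.3088 2.5770 0.0000 0.0000 0.0000 0.0000 0.0000
27.0287 16.8767 5.3848 0.0000 0.0000 0.0000 0.0000 0.0000 0.0000

Δt=0.08013, u=1.06395, d=0.93989, q=0.51881, disc=e^(-rΔt)=0.99457
k=8 terminal: V=max(K-S,0) → 27.0287 16.8767 5.3848 0.0000 0.0000 0.0000 0.0000 0.0000 0.0000
k=7: j=0 S=81.8300 intr=22.1100 cont=21.6435 V=22.1100[EX]; j=1 S=92.6312 intr=11.3088 cont=10.8553 V=11.3088[EX]; j=2 S=104.8581 intr=0.0000 cont=2.5770 V=2.5770[hold]; j=3 S=118.6989 intr=0.0000 cont=0.0000 V=0.0000[hold]; j=4 S=134.3666 intr=0.0000 cont=0.0000 V=0.0000[hold]; j=5 S=152.1023 intr=0.0000 cont=0.0000 V=0.0000[hold]; j=6 S=172.1791 intr=0.0000 cont=0.0000 V=0.0000[hold]; j=7 S=194.9060 intr=0.0000 cont=0.0000 V=0.0000[hold]  S*(7)=92.6312
k=6: j=0 S=87.0633 intr=16.8767 cont=16.4165 V=16.8767[EX]; j=1 S=98.5552 intr=5.3848 cont=6.7418 V=6.7418[hold]; j=2 S=111.5641 intr=0.0000 cont=1.2333 V=1.2333[hold]; j=3 S=126.2900 intr=0.0000 cont=0.0000 V=0.0000[hold]; j=4 S=142.9597 intr=0.0000 cont=0.0000 V=0.0000[hold]; j=5 S=161.8297 intr=0.0000 cont=0.0000 V=0.0000[hold]; j=6 S=183.1905 intr=0.0000 cont=0.0000 V=0.0000[hold]  S*(6)=87.0633
k=5: j=0 S=92.6312 intr=11.3088 cont=11.5555 V=11.5555[hold]; j=1 S=104.8581 intr=0.0000 cont=3.8628 V=3.8628[hold]; j=2 S=118.6989 intr=0.0000 cont=0.5902 V=0.5902[hold]; j=3 S=134.3666 intr=0.0000 cont=0.0000 V=0.0000[hold]; j=4 S=152.1023 intr=0.0000 cont=0.0000 V=0.0000[hold]; j=5 S=172.1791 intr=0.0000 cont=0.0000 V=0.0000[hold]  S*(5)=-
k=4: j=0 S=98.5552 intr=5.3848 cont=7.5234 V=7.5234[hold]; j=1 S=111.5641 intr=0.0000 cont=2.1532 V=2.1532[hold]; j=2 S=126.2900 intr=0.0000 cont=0.2825 V=0.2825[hold]; j=3 S=142.9597 intr=0.0000 cont=0.0000 V=0.0000[hold]; j=4 S=161.8297 intr=0.0000 cont=0.0000 V=0.0000[hold]  S*(4)=-
k=3: j=0 S=104.8581 intr=0.0000 cont=4.7115 V=4.7115[hold]; j=1 S=118.6989 intr=0.0000 cont=1.1762 V=1.1762[hold]; j=2 S=134.3666 intr=0.0000 cont=0.1352 V=0.1352[hold]; j=3 S=152.1023 intr=0.0000 cont=0.0000 V=0.0000[hold]  S*(3)=-
k=2: j=0 S=111.5641 intr=0.0000 cont=2.8617 V=2.8617[hold]; j=1 S=126.2900 intr=0.0000 cont=0.6327 V=0.6327[hold]; j=2 S=142.9597 intr=0.0000 cont=0.0647 V=0.0647[hold]  S*(2)=-
k=1: j=0 S=118.6989 intr=0.0000 cont=1.6960 V=1.6960[hold]; j=1 S=134.3666 intr=0.0000 cont=0.3362 V=0.3362[hold]  S*(1)=-
k=0: j=0 S=126.2900 intr=0.0000 cont=0.9851 V=0.9851[hold]  S*(0)=-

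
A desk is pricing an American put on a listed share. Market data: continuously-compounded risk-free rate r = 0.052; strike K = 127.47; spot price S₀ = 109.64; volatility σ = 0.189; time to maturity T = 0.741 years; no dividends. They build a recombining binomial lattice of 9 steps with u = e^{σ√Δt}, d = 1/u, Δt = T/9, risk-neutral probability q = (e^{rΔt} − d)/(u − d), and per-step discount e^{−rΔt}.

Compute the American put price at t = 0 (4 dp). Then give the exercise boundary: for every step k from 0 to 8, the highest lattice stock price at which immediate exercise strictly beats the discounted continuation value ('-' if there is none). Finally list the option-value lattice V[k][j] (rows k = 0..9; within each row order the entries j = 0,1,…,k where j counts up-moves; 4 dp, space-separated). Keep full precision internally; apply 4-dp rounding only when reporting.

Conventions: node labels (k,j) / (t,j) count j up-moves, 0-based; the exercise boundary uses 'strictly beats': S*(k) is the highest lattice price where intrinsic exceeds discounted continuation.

Δt=0.08233, u=1.05573, d=0.94721, q=0.52598, disc=e^(-rΔt)=0.99573
k=9 terminal: V=max(K-S,0) → 60.1726 52.4628 43.8698 34.2923 23.6176 11.7199 0.0000 0.0000 0.0000 0.0000
k=8: j=0 S=71.0478 intr=56.4222 cont=55.8777 V=56.4222[EX]; j=1 S=79.1872 intr=48.2828 cont=47.7382 V=48.2828[EX]; j=2 S=88.2591 intr=39.2109 cont=38.6663 V=39.2109[EX]; j=3 S=98.3704 intr=29.0996 cont=28.5550 V=29.0996[EX]; j=4 S=109.6400 intr=17.8300 cont=17.2854 V=17.8300[EX]; j=5 S=122.2007 intr=5.2693 cont=5.5317 V=5.5317[hold]; j=6 S=136.2004 intr=0.0000 cont=0.0000 V=0.0000[hold]; j=7 S=151.8039 intr=0.0000 cont=0.0000 V=0.0000[hold]; j=8 S=169.1951 intr=0.0000 cont=0.0000 V=0.0000[hold]  S*(8)=109.6400
k=7: j=0 S=75.0072 intr=52.4628 cont=51.9183 V=52.4628[EX]; j=1 S=83.6002 intr=43.8698 cont=43.3252 V=43.8698[EX]; j=2 S=93.1777 intr=34.2923 cont=33.7477 V=34.2923[EX]; j=3 S=103.8524 intr=23.6176 cont=23.0730 V=23.6176[EX]; j=4 S=115.7501 intr=11.7199 cont=11.3128 V=11.7199[EX]; j=5 S=129.0108 intr=0.0000 cont=2.6109 V=2.6109[hold]; j=6 S=143.7907 intr=0.0000 cont=0.0000 V=0.0000[hold]; j=7 S=160.2638 intr=0.0000 cont=0.0000 V=0.0000[hold]  S*(7)=115.7501
k=6: j=0 S=79.1872 intr=48.2828 cont=47.7382 V=48.2828[EX]; j=1 S=88.2591 intr=39.2109 cont=38.6663 V=39.2109[EX]; j=2 S=98.3704 intr=29.0996 cont=28.5550 V=29.0996[EX]; j=3 S=109.6400 intr=17.8300 cont=17.2854 V=17.8300[EX]; j=4 S=122.2007 intr=5.2693 cont=6.8991 V=6.8991[hold]; j=5 S=136.2004 intr=0.0000 cont=1.2323 V=1.2323[hold]; j=6 S=151.8039 intr=0.0000 cont=0.0000 V=0.0000[hold]  S*(6)=109.6400
k=5: j=0 S=83.6002 intr=43.8698 cont=43.3252 V=43.8698[EX]; j=1 S=93.1777 intr=34.2923 cont=33.7477 V=34.2923[EX]; j=2 S=103.8524 intr=23.6176 cont=23.0730 V=23.6176[EX]; j=3 S=115.7501 intr=11.7199 cont=12.0289 V=12.0289[hold]; j=4 S=129.0108 intr=0.0000 cont=3.9017 V=3.9017[hold]; j=5 S=143.7907 intr=0.0000 cont=0.5816 V=0.5816[hold]  S*(5)=103.8524
k=4: j=0 S=88.2591 intr=39.2109 cont=38.6663 V=39.2109[EX]; j=1 S=98.3704 intr=29.0996 cont=28.5550 V=29.0996[EX]; j=2 S=109.6400 intr=17.8300 cont=17.4473 V=17.8300[EX]; j=3 S=122.2007 intr=5.2693 cont=7.7210 V=7.7210[hold]; j=4 S=136.2004 intr=0.0000 cont=2.1462 V=2.1462[hold]  S*(4)=109.6400
k=3: j=0 S=93.1777 intr=34.2923 cont=33.7477 V=34.2923[EX]; j=1 S=103.8524 intr=23.6176 cont=23.0730 V=23.6176[EX]; j=2 S=115.7501 intr=11.7199 cont=12.4594 V=12.4594[hold]; j=3 S=129.0108 intr=0.0000 cont=4.7683 V=4.7683[hold]  S*(3)=103.8524
k=2: j=0 S=98.3704 intr=29.0996 cont=28.5550 V=29.0996[EX]; j=1 S=109.6400 intr=17.8300 cont=17.6727 V=17.8300[EX]; j=2 S=122.2007 intr=5.2693 cont=8.3781 V=8.3781[hold]  S*(2)=109.6400
k=1: j=0 S=103.8524 intr=23.6176 cont=23.0730 V=23.6176[EX]; j=1 S=115.7501 intr=11.7199 cont=12.8035 V=12.8035[hold]  S*(1)=103.8524
k=0: j=0 S=109.6400 intr=17.8300 cont=17.8529 V=17.8529[hold]  S*(0)=-

price = 17.8529
boundary = - 103.8524 109.6400 103.8524 109.6400 103.8524 109.6400 115.7501 109.6400
tree:
17.8529
23.6176 12.8035
29.0996 17.8300 8.3781
34.2923 23.6176 12.4594 4.7683
39.2109 29.0996 17.8300 7.7210 2.1462
43.8698 34.2923 23.6176 12.0289 3.9017 0.5816
48.2828 39.2109 29.0996 17.8300 6.8991 1.2323 0.0000
52.4628 43.8698 34.2923 23.6176 11.7199 2.6109 0.0000 0.0000
56.4222 48.2828 39.2109 29.0996 17.8300 5.5317 0.0000 0.0000 0.0000
60.1726 52.4628 43.8698 34.2923 23.6176 11.7199 0.0000 0.0000 0.0000 0.0000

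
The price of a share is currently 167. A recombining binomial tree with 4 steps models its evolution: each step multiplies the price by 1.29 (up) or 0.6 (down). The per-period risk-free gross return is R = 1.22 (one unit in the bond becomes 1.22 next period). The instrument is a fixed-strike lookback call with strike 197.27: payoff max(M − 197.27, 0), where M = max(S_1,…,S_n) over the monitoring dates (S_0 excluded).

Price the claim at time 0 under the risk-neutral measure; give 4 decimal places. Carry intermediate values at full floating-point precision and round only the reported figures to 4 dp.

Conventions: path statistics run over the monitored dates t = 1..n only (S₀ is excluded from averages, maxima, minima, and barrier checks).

With p* = (R−d)/(u−d) = 0.8986, sum probability × payoff across the paths and divide by R^4.
Enumerate all 2^4 = 16 price paths (U = up ×1.29, D = down ×0.6); each path with k up-moves has probability p*^k·(1−p*)^(4−k).
DDDD: M=100.2000, payoff=0.0000, prob=0.000106
UDDD: M=215.4300, payoff=18.1600, prob=0.000938
DUDD: M=129.2580, payoff=0.0000, prob=0.000938
UUDD: M=277.9047, payoff=80.6347, prob=0.008310
DDUD: M=100.2000, payoff=0.0000, prob=0.000938
UDUD: M=215.4300, payoff=18.1600, prob=0.008310
DUUD: M=166.7428, payoff=0.0000, prob=0.008310
UUUD: M=358.4971, payoff=161.2271, prob=0.073600
DDDU: M=100.2000, payoff=0.0000, prob=0.000938
UDDU: M=215.4300, payoff=18.1600, prob=0.008310
DUDU: M=129.2580, payoff=0.0000, prob=0.008310
UUDU: M=277.9047, payoff=80.6347, prob=0.073600
DDUU: M=100.2000, payoff=0.0000, prob=0.008310
UDUU: M=215.4300, payoff=18.1600, prob=0.073600
DUUU: M=215.0982, payoff=17.8282, prob=0.073600
UUUU: M=462.4612, payoff=265.1912, prob=0.651884
Price = Σ prob·payoff / R^4 = 194.312537 / 2.215335 = 87.7125

price = 87.7125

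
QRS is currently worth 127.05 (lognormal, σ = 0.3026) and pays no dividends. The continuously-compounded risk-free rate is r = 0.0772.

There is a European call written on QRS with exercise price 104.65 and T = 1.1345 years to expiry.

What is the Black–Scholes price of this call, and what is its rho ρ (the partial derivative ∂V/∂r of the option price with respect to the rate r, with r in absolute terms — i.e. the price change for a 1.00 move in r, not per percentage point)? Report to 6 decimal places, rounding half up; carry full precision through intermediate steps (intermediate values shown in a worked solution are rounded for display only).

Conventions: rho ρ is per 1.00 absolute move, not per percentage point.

σ√T = 0.3026·√1.1345 = 0.322308
d₁ = (ln(S/K) + (r+σ²/2)T) / (σ√T) = (ln(127.05/104.65) + (0.0772+0.3026²/2)·1.1345) / 0.322308 = (0.193959 + 0.139525) / 0.322308 = 1.034674
d₂ = d₁ − σ√T = 1.034674 − 0.322308 = 0.712366
e^{−rT} = 0.916142
N(d₁) = 0.849590,  N(d₂) = 0.761881
Call price V = S·N(d₁) − K·e^{−rT}·N(d₂) = 107.940346 − 73.044816 = 34.895530
ρ = K·T·e^{−rT}·N(d₂) = 82.869344

price = 34.895530
ρ = 82.869344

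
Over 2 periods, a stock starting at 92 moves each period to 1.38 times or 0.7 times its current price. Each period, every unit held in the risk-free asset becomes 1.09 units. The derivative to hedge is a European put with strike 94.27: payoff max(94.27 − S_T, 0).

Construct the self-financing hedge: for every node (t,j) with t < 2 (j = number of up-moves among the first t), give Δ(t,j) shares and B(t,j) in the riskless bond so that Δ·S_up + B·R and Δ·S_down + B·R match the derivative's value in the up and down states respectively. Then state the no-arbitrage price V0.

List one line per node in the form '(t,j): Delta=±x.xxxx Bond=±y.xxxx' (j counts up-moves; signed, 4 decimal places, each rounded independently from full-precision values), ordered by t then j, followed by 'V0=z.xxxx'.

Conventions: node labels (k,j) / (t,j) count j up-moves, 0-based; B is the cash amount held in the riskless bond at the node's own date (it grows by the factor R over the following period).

(0,0): Delta=-0.3193 Bond=39.1266
(1,0): Delta=-1.0000 Bond=86.4862
(1,1): Delta=-0.0625 Bond=10.0502
V0=9.7527

Since d<R<u, set p* = (R−d)/(u−d) = 0.5735; price each node as the discounted p*-expectation of its children.
Payoffs at expiry: V(2,0)=49.1900, V(2,1)=5.3980, V(2,2)=0.0000
(1,0): S=64.4000. Δ = (V_up−V_dn)/(S_up−S_dn) = (5.3980−49.1900)/(88.8720−45.0800) = -1.0000. V = [p*·5.3980 + (1−p*)·49.1900]/1.09 = 22.0862. B = V − Δ·S = 86.4862.
(1,1): S=126.9600. Δ = (V_up−V_dn)/(S_up−S_dn) = (0.0000−5.3980)/(175.2048−88.8720) = -0.0625. V = [p*·0.0000 + (1−p*)·5.3980]/1.09 = 2.1120. B = V − Δ·S = 10.0502.
(0,0): S=92.0000. Δ = (V_up−V_dn)/(S_up−S_dn) = (2.1120−22.0862)/(126.9600−64.4000) = -0.3193. V = [p*·2.1120 + (1−p*)·22.0862]/1.09 = 9.7527. B = V − Δ·S = 39.1266.
Verification: the root portfolio costs Δ(0,0)·S0 + B(0,0) = 9.7527, matching V0.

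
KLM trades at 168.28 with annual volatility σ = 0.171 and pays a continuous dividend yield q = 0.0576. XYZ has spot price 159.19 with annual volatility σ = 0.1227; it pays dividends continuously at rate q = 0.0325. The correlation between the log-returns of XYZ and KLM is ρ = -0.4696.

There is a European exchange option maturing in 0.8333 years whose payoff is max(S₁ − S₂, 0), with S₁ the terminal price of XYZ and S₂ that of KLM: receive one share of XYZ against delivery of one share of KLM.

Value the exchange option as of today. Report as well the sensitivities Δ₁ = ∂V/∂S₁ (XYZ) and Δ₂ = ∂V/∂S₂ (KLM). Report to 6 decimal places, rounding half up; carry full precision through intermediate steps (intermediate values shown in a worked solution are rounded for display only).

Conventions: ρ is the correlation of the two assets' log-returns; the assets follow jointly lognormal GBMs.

σ_eff = √(σ₁² + σ₂² − 2ρσ₁σ₂) = √(0.1227² + 0.171² − 2·-0.4696·0.1227·0.171) = 0.252987
d₁ = (ln(S₁/S₂) + (q₂ − q₁ + σ_eff²/2)T) / (σ_eff√T) = (ln(159.19/168.28) + (0.0576 − 0.0325 + 0.032001)·0.8333) / 0.230940 = -0.034418
d₂ = d₁ − σ_eff√T = -0.034418 − 0.230940 = -0.265357
N(d₁) = 0.486272,  N(d₂) = 0.395367
V = S₁·e^{−q₁T}·N(d₁) − S₂·e^{−q₂T}·N(d₂) = 75.341351 − 63.414376 = 11.926975
Key observation: r never enters — measured in units of KLM, the claim is a call on S₁/S₂ struck at 1, so only the dividend yields and σ_eff matter.
Δ₁ = e^{−q₁T}·N(d₁) = 0.473279;  Δ₂ = −e^{−q₂T}·N(d₂) = -0.376838

exchange price = 11.926975
Δ1 = 0.473279
Δ2 = -0.376838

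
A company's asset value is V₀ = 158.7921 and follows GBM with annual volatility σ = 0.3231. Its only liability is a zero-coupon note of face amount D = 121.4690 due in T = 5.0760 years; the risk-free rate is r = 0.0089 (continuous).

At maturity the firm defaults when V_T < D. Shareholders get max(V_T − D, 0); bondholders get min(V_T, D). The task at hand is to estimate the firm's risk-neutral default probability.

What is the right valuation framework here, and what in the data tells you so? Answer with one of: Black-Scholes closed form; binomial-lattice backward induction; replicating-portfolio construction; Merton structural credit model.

framework: Merton structural credit model

Key observation: a levered firm with one bullet debt due at 5.0760 years is the canonical structural-credit setup: equity is a call on the firm's assets struck at the face value.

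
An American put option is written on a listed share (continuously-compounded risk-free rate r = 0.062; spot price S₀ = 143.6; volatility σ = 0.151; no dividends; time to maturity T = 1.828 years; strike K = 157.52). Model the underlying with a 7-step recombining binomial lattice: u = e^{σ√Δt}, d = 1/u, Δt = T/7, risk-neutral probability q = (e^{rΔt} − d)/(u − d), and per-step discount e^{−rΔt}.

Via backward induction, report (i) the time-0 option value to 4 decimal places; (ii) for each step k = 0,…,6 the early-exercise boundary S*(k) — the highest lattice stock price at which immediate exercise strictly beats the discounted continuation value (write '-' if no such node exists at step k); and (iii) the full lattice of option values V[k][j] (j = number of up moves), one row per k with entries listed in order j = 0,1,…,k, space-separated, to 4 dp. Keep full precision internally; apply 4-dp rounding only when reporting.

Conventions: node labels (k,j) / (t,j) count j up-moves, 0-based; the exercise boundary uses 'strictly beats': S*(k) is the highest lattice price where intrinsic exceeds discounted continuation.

price = 14.5556
boundary = - 132.9359 123.0638 132.9359 143.6000 132.9359 143.6000
tree:
14.5556
24.5841 7.8870
34.4562 14.1939 3.6577
43.5952 24.5841 7.2601 1.2184
52.0555 34.4562 13.9200 2.7644 0.1618
59.8875 43.5952 24.5841 6.2288 0.3976 0.0000
67.1379 52.0555 34.4562 13.9200 0.9769 0.0000 0.0000
73.8499 59.8875 43.5952 24.5841 2.4005 0.0000 0.0000 0.0000

Δt=0.26114  u=1.08022  d=0.92574  q=0.58638  discount=0.98394
step 7 (expiry): payoffs max(K−S,0) = 73.8499 59.8875 43.5952 24.5841 2.4005 0.0000 0.0000 0.0000
step 6: (k=6,j=0): S=90.3821, K−S=67.1379, hold=64.6080 ⇒ V=67.1379 exercise | (k=6,j=1): S=105.4645, K−S=52.0555, hold=49.5256 ⇒ V=52.0555 exercise | (k=6,j=2): S=123.0638, K−S=34.4562, hold=31.9263 ⇒ V=34.4562 exercise | (k=6,j=3): S=143.6000, K−S=13.9200, hold=11.3902 ⇒ V=13.9200 exercise | (k=6,j=4): S=167.5631, K−S=0.0000, hold=0.9769 ⇒ V=0.9769 continue | (k=6,j=5): S=195.5251, K−S=0.0000, hold=0.0000 ⇒ V=0.0000 continue | (k=6,j=6): S=228.1531, K−S=0.0000, hold=0.0000 ⇒ V=0.0000 continue  boundary S*=143.6000
step 5: (k=5,j=0): S=97.6325, K−S=59.8875, hold=57.3576 ⇒ V=59.8875 exercise | (k=5,j=1): S=113.9248, K−S=43.5952, hold=41.0653 ⇒ V=43.5952 exercise | (k=5,j=2): S=132.9359, K−S=24.5841, hold=22.0542 ⇒ V=24.5841 exercise | (k=5,j=3): S=155.1195, K−S=2.4005, hold=6.2288 ⇒ V=6.2288 continue | (k=5,j=4): S=181.0049, K−S=0.0000, hold=0.3976 ⇒ V=0.3976 continue | (k=5,j=5): S=211.2100, K−S=0.0000, hold=0.0000 ⇒ V=0.0000 continue  boundary S*=132.9359
step 4: (k=4,j=0): S=105.4645, K−S=52.0555, hold=49.5256 ⇒ V=52.0555 exercise | (k=4,j=1): S=123.0638, K−S=34.4562, hold=31.9263 ⇒ V=34.4562 exercise | (k=4,j=2): S=143.6000, K−S=13.9200, hold=13.5989 ⇒ V=13.9200 exercise | (k=4,j=3): S=167.5631, K−S=0.0000, hold=2.7644 ⇒ V=2.7644 continue | (k=4,j=4): S=195.5251, K−S=0.0000, hold=0.1618 ⇒ V=0.1618 continue  boundary S*=143.6000
step 3: (k=3,j=0): S=113.9248, K−S=43.5952, hold=41.0653 ⇒ V=43.5952 exercise | (k=3,j=1): S=132.9359, K−S=24.5841, hold=22.0542 ⇒ V=24.5841 exercise | (k=3,j=2): S=155.1195, K−S=2.4005, hold=7.2601 ⇒ V=7.2601 continue | (k=3,j=3): S=181.0049, K−S=0.0000, hold=1.2184 ⇒ V=1.2184 continue  boundary S*=132.9359
step 2: (k=2,j=0): S=123.0638, K−S=34.4562, hold=31.9263 ⇒ V=34.4562 exercise | (k=2,j=1): S=143.6000, K−S=13.9200, hold=14.1939 ⇒ V=14.1939 continue | (k=2,j=2): S=167.5631, K−S=0.0000, hold=3.6577 ⇒ V=3.6577 continue  boundary S*=123.0638
step 1: (k=1,j=0): S=132.9359, K−S=24.5841, hold=22.2123 ⇒ V=24.5841 exercise | (k=1,j=1): S=155.1195, K−S=2.4005, hold=7.8870 ⇒ V=7.8870 continue  boundary S*=132.9359
step 0: (k=0,j=0): S=143.6000, K−S=13.9200, hold=14.5556 ⇒ V=14.5556 continue  boundary S*=-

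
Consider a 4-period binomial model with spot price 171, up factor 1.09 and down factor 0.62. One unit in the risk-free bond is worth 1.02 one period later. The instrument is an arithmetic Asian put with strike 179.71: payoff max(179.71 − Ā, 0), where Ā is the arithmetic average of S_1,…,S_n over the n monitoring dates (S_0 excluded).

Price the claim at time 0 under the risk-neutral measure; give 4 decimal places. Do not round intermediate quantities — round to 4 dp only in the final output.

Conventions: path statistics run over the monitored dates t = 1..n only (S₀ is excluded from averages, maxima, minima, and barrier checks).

With p* = (R−d)/(u−d) = 0.8511, sum probability × payoff across the paths and divide by R^4.
Enumerate all 2^4 = 16 price paths (U = up ×1.09, D = down ×0.62); each path with k up-moves has probability p*^k·(1−p*)^(4−k).
DDDD: Ā=59.4435, payoff=120.2665, prob=0.000492
UDDD: Ā=104.5055, payoff=75.2045, prob=0.002812
DUDD: Ā=84.4130, payoff=95.2970, prob=0.002812
UUDD: Ā=148.4035, payoff=31.3065, prob=0.016067
DDUD: Ā=71.9557, payoff=107.7543, prob=0.002812
UDUD: Ā=126.5027, payoff=53.2073, prob=0.016067
DUUD: Ā=106.4102, payoff=73.2998, prob=0.016067
UUUD: Ā=187.0760, payoff=0.0000, prob=0.091809
DDDU: Ā=64.2321, payoff=115.4779, prob=0.002812
UDDU: Ā=112.9242, payoff=66.7858, prob=0.016067
DUDU: Ā=92.8317, payoff=86.8783, prob=0.016067
UUDU: Ā=163.2041, payoff=16.5059, prob=0.091809
DDUU: Ā=80.3743, payoff=99.3357, prob=0.016067
UDUU: Ā=141.3033, payoff=38.4067, prob=0.091809
DUUU: Ā=121.2108, payoff=58.4992, prob=0.091809
UUUU: Ā=213.0964, payoff=0.0000, prob=0.524624
Price = Σ prob·payoff / R^4 = 18.178862 / 1.082432 = 16.7945

price = 16.7945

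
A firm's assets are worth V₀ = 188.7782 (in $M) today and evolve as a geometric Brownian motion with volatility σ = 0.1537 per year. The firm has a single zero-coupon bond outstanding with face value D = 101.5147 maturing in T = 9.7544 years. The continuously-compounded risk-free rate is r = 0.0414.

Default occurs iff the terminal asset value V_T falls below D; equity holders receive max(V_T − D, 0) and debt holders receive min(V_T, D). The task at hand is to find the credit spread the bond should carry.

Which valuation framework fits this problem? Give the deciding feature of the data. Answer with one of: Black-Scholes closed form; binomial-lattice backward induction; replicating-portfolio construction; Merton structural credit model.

framework: Merton structural credit model

Key observation: assets follow a GBM and default happens iff V_T < 101.5147; valuing claims on that split (equity as a call, risky debt as the residual) is the structural model's definition.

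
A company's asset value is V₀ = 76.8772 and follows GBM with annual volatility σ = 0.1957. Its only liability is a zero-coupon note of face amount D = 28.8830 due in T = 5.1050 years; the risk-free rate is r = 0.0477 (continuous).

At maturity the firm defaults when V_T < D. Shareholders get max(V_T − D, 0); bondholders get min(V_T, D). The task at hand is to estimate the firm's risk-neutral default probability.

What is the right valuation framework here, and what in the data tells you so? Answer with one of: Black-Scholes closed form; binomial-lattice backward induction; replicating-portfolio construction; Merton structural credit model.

Key observation: the question is about default risk generated by asset-value dynamics against a debt face of 28.8830 — the structural framework prices exactly that.

framework: Merton structural credit model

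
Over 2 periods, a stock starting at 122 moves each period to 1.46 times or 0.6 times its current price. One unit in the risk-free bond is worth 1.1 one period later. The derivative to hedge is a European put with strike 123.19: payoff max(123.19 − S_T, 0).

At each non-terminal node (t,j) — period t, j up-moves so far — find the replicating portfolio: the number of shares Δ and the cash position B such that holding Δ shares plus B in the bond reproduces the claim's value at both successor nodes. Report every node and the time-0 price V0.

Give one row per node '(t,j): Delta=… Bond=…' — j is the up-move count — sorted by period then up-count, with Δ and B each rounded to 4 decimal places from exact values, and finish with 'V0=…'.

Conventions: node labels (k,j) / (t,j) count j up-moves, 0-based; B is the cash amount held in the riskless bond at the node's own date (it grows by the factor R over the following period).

(0,0): Delta=-0.3105 Bond=55.9290
(1,0): Delta=-1.0000 Bond=111.9909
(1,1): Delta=-0.1065 Bond=25.1842
V0=18.0440

The replicating-portfolio and risk-neutral prices coincide; use p* = (1.1−0.6)/(1.46−0.6) = 0.5814 for the latter.
Expiry values: V(2,0)=79.2700, V(2,1)=16.3180, V(2,2)=0.0000
(1,0): S=73.2000. Δ = (V_up−V_dn)/(S_up−S_dn) = (16.3180−79.2700)/(106.8720−43.9200) = -1.0000. V = [p*·16.3180 + (1−p*)·79.2700]/1.1 = 38.7909. B = V − Δ·S = 111.9909.
(1,1): S=178.1200. Δ = (V_up−V_dn)/(S_up−S_dn) = (0.0000−16.3180)/(260.0552−106.8720) = -0.1065. V = [p*·0.0000 + (1−p*)·16.3180]/1.1 = 6.2098. B = V − Δ·S = 25.1842.
(0,0): S=122.0000. Δ = (V_up−V_dn)/(S_up−S_dn) = (6.2098−38.7909)/(178.1200−73.2000) = -0.3105. V = [p*·6.2098 + (1−p*)·38.7909]/1.1 = 18.0440. B = V − Δ·S = 55.9290.
As a check, the time-0 holding Δ(0,0)·S0 + B(0,0) comes to 18.0440 — exactly V0.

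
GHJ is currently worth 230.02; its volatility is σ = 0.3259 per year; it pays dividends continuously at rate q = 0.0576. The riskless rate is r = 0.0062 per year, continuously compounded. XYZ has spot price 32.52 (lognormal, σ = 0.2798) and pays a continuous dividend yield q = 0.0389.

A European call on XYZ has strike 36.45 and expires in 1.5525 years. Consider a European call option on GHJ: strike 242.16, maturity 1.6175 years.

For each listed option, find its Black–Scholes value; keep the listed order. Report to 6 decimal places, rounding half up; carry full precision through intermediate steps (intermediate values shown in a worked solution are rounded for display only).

[XYZ call K=36.45]
σ√T = 0.2798·√1.5525 = 0.348629
d₁ = (ln(S/K) + (r−q+σ²/2)T) / (σ√T) = (ln(32.52/36.45) + (0.0062−0.0389+0.2798²/2)·1.5525) / 0.348629 = (-0.114086 + 0.010004) / 0.348629 = -0.298546
d₂ = d₁ − σ√T = -0.298546 − 0.348629 = -0.647175
e^{−rT} = 0.990421
e^{−qT} = 0.941395
N(d₁) = 0.382643,  N(d₂) = 0.258759
price = S·e^{−qT}·N(d₁) − K·e^{−rT}·N(d₂) = 11.714305 − 9.341427 = 2.372878
[GHJ call K=242.16]
σ√T = 0.3259·√1.6175 = 0.414483
d₁ = (ln(S/K) + (r−q+σ²/2)T) / (σ√T) = (ln(230.02/242.16) + (0.0062−0.0576+0.3259²/2)·1.6175) / 0.414483 = (-0.051432 + 0.002758) / 0.414483 = -0.117433
d₂ = d₁ − σ√T = -0.117433 − 0.414483 = -0.531916
e^{−rT} = 0.990022
e^{−qT} = 0.911040
N(d₁) = 0.453259,  N(d₂) = 0.297392
price = S·e^{−qT}·N(d₁) − K·e^{−rT}·N(d₂) = 94.983730 − 71.297887 = 23.685843

price(XYZ call K=36.45) = 2.372878
price(GHJ call K=242.16) = 23.685843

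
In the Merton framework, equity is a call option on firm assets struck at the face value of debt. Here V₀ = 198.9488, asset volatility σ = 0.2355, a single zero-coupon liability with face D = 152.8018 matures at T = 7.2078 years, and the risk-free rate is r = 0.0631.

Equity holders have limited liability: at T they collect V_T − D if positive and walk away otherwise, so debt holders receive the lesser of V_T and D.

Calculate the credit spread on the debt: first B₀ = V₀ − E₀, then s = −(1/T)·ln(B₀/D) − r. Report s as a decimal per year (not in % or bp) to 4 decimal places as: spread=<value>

Equity is a call on the firm's assets struck at D = 152.8018:
d₁ = [ln(V₀/D) + (r + σ²/2)T] / (σ√T)
   = [ln(198.9488/152.8018) + (0.0631 + 0.5·0.2355²)·7.2078] / (0.2355·√7.2078)
   = [0.263906 + 0.654685] / 0.632255 = 1.452881
d₂ = d₁ − σ√T = 1.452881 − 0.632255 = 0.820626
N(d₁) = 0.926872,  N(d₂) = 0.794070,  e^(−rT) = 0.634567
E₀ = V₀·N(d₁) − D·e^(−rT)·N(d₂)
   = 198.9488·0.926872 − 152.8018·0.634567·0.794070 = 107.404550
B₀ = V₀ − E₀ = 198.9488 − 107.404550 = 91.544250
spread = −(1/T)·ln(B₀/D) − r = −(1/7.2078)·ln(91.544250/152.8018) − 0.0631 = 0.00797844

spread=0.0080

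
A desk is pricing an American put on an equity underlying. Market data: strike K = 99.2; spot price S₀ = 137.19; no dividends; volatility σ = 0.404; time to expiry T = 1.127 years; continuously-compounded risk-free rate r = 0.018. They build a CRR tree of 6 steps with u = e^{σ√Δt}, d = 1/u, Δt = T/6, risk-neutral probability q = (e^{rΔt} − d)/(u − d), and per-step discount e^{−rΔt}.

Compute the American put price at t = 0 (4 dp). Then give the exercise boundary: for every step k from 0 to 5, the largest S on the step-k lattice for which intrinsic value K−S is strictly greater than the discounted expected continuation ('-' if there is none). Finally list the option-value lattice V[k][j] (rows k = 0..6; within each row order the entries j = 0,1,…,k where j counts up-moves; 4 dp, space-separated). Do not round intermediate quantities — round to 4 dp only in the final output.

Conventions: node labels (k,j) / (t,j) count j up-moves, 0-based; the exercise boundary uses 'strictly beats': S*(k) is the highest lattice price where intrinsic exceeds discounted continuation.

price = 5.6285
boundary = - - - - 68.1013 81.1329
tree:
5.6285
8.9796 1.8287
14.0288 3.2579 0.2040
21.3091 5.7867 0.3832 0.0000
31.0987 10.2442 0.7200 0.0000 0.0000
42.0372 18.0671 1.3528 0.0000 0.0000 0.0000
51.2187 31.0987 2.5417 0.0000 0.0000 0.0000 0.0000

params: Δt=0.18783 u=1.19136 d=0.83938 q=0.46596 e^(-rΔt)=0.99662
t_6 payoffs: 51.2187 31.0987 2.5417 0.0000 0.0000 0.0000 0.0000
t_5: node(5,0) S=57.1628 payoff=42.0372 vs cont=41.7023 → 42.0372 [stop]  node(5,1) S=81.1329 payoff=18.0671 vs cont=17.7322 → 18.0671 [stop]  node(5,2) S=115.1544 payoff=0.0000 vs cont=1.3528 → 1.3528 [wait]  node(5,3) S=163.4422 payoff=0.0000 vs cont=0.0000 → 0.0000 [wait]  node(5,4) S=231.9785 payoff=0.0000 vs cont=0.0000 → 0.0000 [wait]  node(5,5) S=329.2540 payoff=0.0000 vs cont=0.0000 → 0.0000 [wait]  ⇒ S*(5)=81.1329
t_4: node(4,0) S=68.1013 payoff=31.0987 vs cont=30.7639 → 31.0987 [stop]  node(4,1) S=96.6583 payoff=2.5417 vs cont=10.2442 → 10.2442 [wait]  node(4,2) S=137.1900 payoff=0.0000 vs cont=0.7200 → 0.7200 [wait]  node(4,3) S=194.7179 payoff=0.0000 vs cont=0.0000 → 0.0000 [wait]  node(4,4) S=276.3690 payoff=0.0000 vs cont=0.0000 → 0.0000 [wait]  ⇒ S*(4)=68.1013
t_3: node(3,0) S=81.1329 payoff=18.0671 vs cont=21.3091 → 21.3091 [wait]  node(3,1) S=115.1544 payoff=0.0000 vs cont=5.7867 → 5.7867 [wait]  node(3,2) S=163.4422 payoff=0.0000 vs cont=0.3832 → 0.3832 [wait]  node(3,3) S=231.9785 payoff=0.0000 vs cont=0.0000 → 0.0000 [wait]  ⇒ S*(3)=-
t_2: node(2,0) S=96.6583 payoff=2.5417 vs cont=14.0288 → 14.0288 [wait]  node(2,1) S=137.1900 payoff=0.0000 vs cont=3.2579 → 3.2579 [wait]  node(2,2) S=194.7179 payoff=0.0000 vs cont=0.2040 → 0.2040 [wait]  ⇒ S*(2)=-
t_1: node(1,0) S=115.1544 payoff=0.0000 vs cont=8.9796 → 8.9796 [wait]  node(1,1) S=163.4422 payoff=0.0000 vs cont=1.8287 → 1.8287 [wait]  ⇒ S*(1)=-
t_0: node(0,0) S=137.1900 payoff=0.0000 vs cont=5.6285 → 5.6285 [wait]  ⇒ S*(0)=-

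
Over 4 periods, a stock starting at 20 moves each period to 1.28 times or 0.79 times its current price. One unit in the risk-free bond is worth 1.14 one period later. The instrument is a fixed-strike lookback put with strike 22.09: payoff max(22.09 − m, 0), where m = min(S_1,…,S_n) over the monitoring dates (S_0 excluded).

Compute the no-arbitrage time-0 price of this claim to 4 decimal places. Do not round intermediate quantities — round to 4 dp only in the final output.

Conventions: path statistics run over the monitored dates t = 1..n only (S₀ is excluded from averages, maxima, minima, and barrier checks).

Set p* = 0.7143 (from d < R < u); the path-dependent value is the discounted p*-expectation over all price paths.
Enumerate all 2^4 = 16 price paths (U = up ×1.28, D = down ×0.79); each path with k up-moves has probability p*^k·(1−p*)^(4−k).
DDDD: m=7.7900, payoff=14.3000, prob=0.006664
UDDD: m=12.6218, payoff=9.4682, prob=0.016660
DUDD: m=12.6218, payoff=9.4682, prob=0.016660
UUDD: m=20.4505, payoff=1.6395, prob=0.041649
DDUD: m=12.4820, payoff=9.6080, prob=0.016660
UDUD: m=20.2240, payoff=1.8660, prob=0.041649
DUUD: m=15.8000, payoff=6.2900, prob=0.041649
UUUD: m=25.6000, payoff=0.0000, prob=0.104123
DDDU: m=9.8608, payoff=12.2292, prob=0.016660
UDDU: m=15.9770, payoff=6.1130, prob=0.041649
DUDU: m=15.8000, payoff=6.2900, prob=0.041649
UUDU: m=25.6000, payoff=0.0000, prob=0.104123
DDUU: m=12.4820, payoff=9.6080, prob=0.041649
UDUU: m=20.2240, payoff=1.8660, prob=0.104123
DUUU: m=15.8000, payoff=6.2900, prob=0.104123
UUUU: m=25.6000, payoff=0.0000, prob=0.260308
Price = Σ prob·payoff / R^4 = 2.948521 / 1.688960 = 1.7458

price = 1.7458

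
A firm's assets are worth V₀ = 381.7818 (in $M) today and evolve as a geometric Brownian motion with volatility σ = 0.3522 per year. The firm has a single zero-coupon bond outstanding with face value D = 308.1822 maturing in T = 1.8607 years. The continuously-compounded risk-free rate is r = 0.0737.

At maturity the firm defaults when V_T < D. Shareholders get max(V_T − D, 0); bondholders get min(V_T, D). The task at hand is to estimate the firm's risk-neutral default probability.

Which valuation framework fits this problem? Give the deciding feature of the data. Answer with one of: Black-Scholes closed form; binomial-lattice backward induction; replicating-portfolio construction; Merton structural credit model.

Key observation: the asked-for credit quantity lives on the firm's capital structure — asset value, asset volatility, debt face 308.1822 — which is the structural model's domain.

framework: Merton structural credit model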